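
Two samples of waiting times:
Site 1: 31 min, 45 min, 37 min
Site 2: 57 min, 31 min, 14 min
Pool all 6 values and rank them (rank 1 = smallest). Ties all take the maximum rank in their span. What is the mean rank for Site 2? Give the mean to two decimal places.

Sorted (ascending): 14, 31, 31, 37, 45, 57
The 2 values of 31 occupy positions 2–3 → each gets rank 3.
Site 2 values → pooled ranks: 57→6, 31→3, 14→1
Mean rank = (6 + 3 + 1) / 3 = 3.33

3.33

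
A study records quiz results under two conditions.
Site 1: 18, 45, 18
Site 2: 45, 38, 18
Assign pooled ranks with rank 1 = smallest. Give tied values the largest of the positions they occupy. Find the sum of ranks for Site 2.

Sorted (ascending): 18, 18, 18, 38, 45, 45
The 3 values of 18 occupy positions 1–3 → each gets rank 3.
The 2 values of 45 occupy positions 5–6 → each gets rank 6.
Site 2 values → pooled ranks: 45→6, 38→4, 18→3
Rank sum = 6 + 4 + 3 = 13

13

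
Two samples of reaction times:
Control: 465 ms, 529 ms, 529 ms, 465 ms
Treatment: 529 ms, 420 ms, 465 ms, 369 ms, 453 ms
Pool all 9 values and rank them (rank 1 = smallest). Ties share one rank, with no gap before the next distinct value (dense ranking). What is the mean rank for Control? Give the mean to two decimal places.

Sorted (ascending): 369, 420, 453, 465, 465, 465, 529, 529, 529
The 3 values of 465 share dense rank 4.
The 3 values of 529 share dense rank 5.
Remaining distinct values take the next consecutive integers.
Control values → pooled ranks: 465→4, 529→5, 529→5, 465→4
Mean rank = (4 + 5 + 5 + 4) / 4 = 4.50

4.50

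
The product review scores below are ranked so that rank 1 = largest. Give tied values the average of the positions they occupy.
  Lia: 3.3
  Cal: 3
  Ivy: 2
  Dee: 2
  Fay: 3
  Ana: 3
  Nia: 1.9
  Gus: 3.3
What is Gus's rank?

Sorted (descending): 3.3, 3.3, 3, 3, 3, 2, 2, 1.9
The 2 values of 3.3 occupy positions 1–2 → average rank (1+2)/2 = 1.5.
The 3 values of 3 occupy positions 3–5 → average rank 4.
The 2 values of 2 occupy positions 6–7 → average rank (6+7)/2 = 6.5.
Gus has value 3.3 → rank 1.5.

1.5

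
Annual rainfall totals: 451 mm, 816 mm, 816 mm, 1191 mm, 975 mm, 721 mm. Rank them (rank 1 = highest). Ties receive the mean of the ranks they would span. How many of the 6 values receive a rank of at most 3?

2

Sorted (descending): 1191, 975, 816, 816, 721, 451
The 2 values of 816 occupy positions 3–4 → average rank (3+4)/2 = 3.5.
Ranks ≤ 3: {1, 2} → 2 values.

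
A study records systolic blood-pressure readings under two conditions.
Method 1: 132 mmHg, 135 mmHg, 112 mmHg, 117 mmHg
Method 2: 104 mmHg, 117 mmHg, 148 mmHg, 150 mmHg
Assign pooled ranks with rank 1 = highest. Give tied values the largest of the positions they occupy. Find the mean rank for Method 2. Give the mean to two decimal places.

4.25

Sorted (descending): 150, 148, 135, 132, 117, 117, 112, 104
The 2 values of 117 occupy positions 5–6 → each gets rank 6.
Method 2 values → pooled ranks: 104→8, 117→6, 148→2, 150→1
Mean rank = (8 + 6 + 2 + 1) / 4 = 4.25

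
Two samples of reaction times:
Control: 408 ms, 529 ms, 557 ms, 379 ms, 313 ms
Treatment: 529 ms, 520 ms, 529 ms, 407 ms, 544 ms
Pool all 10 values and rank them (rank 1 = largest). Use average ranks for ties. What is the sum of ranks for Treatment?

24

Sorted (descending): 557, 544, 529, 529, 529, 520, 408, 407, 379, 313
The 3 values of 529 occupy positions 3–5 → average rank 4.
Treatment values → pooled ranks: 529→4, 520→6, 529→4, 407→8, 544→2
Rank sum = 4 + 6 + 4 + 8 + 2 = 24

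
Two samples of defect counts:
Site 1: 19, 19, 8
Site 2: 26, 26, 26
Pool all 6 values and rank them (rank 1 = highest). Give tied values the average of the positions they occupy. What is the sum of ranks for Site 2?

6

Sorted (descending): 26, 26, 26, 19, 19, 8
The 3 values of 26 occupy positions 1–3 → average rank 2.
The 2 values of 19 occupy positions 4–5 → average rank (4+5)/2 = 4.5.
Site 2 values → pooled ranks: 26→2, 26→2, 26→2
Rank sum = 2 + 2 + 2 = 6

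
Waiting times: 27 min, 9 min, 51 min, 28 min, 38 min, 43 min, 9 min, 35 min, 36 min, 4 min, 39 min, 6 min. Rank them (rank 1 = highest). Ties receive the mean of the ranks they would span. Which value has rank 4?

38

Sorted (descending): 51, 43, 39, 38, 36, 35, 28, 27, 9, 9, 6, 4
The 2 values of 9 occupy positions 9–10 → average rank (9+10)/2 = 9.5.
Rank 4 → value 38.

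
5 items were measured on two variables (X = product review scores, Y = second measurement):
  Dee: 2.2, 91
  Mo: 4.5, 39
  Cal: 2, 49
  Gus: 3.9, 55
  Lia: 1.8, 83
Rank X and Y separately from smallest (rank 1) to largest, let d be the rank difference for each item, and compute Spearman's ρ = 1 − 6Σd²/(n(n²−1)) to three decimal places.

Ranks of variable 1: 3, 5, 2, 4, 1
Ranks of variable 2: 5, 1, 2, 3, 4
d = r₁ − r₂: -2, 4, 0, 1, -3
d²: 4, 16, 0, 1, 9; Σd² = 30
ρ = 1 − 6·30/(5·24) = 1 − 180/120 = -0.500

-0.500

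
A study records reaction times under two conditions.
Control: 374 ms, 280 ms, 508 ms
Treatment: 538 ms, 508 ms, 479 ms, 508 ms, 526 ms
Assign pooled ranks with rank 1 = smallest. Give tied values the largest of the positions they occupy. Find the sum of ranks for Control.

9

Sorted (ascending): 280, 374, 479, 508, 508, 508, 526, 538
The 3 values of 508 occupy positions 4–6 → each gets rank 6.
Control values → pooled ranks: 374→2, 280→1, 508→6
Rank sum = 2 + 1 + 6 = 9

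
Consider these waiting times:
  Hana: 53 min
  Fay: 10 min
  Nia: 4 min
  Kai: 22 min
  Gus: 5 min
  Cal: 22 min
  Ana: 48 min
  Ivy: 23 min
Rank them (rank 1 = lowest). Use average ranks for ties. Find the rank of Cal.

4.5

Sorted (ascending): 4, 5, 10, 22, 22, 23, 48, 53
The 2 values of 22 occupy positions 4–5 → average rank (4+5)/2 = 4.5.
Cal has value 22 min → rank 4.5.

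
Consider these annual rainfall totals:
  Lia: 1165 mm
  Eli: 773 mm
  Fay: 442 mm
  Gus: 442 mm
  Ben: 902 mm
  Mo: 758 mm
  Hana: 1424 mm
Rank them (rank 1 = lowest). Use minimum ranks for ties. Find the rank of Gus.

1

Sorted (ascending): 442, 442, 758, 773, 902, 1165, 1424
The 2 values of 442 occupy positions 1–2 → each gets rank 1.
Gus has value 442 mm → rank 1.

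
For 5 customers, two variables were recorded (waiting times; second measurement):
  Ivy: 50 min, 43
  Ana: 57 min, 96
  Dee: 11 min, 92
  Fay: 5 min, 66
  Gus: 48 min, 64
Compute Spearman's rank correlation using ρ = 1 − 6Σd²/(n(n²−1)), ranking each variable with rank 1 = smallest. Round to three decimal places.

0.100

Ranks of variable 1: 4, 5, 2, 1, 3
Ranks of variable 2: 1, 5, 4, 3, 2
d = r₁ − r₂: 3, 0, -2, -2, 1
d²: 9, 0, 4, 4, 1; Σd² = 18
ρ = 1 − 6·18/(5·24) = 1 − 108/120 = 0.100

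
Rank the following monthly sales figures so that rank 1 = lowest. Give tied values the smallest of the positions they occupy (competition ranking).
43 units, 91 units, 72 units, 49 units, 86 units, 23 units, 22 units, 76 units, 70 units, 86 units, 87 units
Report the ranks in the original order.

Sorted (ascending): 22, 23, 43, 49, 70, 72, 76, 86, 86, 87, 91
The 2 values of 86 occupy positions 8–9 → each gets rank 8.

3, 11, 6, 4, 8, 2, 1, 7, 5, 8, 10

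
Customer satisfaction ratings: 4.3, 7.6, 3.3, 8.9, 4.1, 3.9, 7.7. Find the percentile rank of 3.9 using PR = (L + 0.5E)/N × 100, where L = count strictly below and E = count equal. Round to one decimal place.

21.4

N = 7.
Strictly below 3.9: 1. Equal to 3.9: 1.
PR = (1 + 0.5·1)/7 × 100 = 21.4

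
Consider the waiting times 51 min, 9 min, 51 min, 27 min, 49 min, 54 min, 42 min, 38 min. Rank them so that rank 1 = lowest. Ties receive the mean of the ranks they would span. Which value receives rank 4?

42

Sorted (ascending): 9, 27, 38, 42, 49, 51, 51, 54
The 2 values of 51 occupy positions 6–7 → average rank (6+7)/2 = 6.5.
Rank 4 → value 42.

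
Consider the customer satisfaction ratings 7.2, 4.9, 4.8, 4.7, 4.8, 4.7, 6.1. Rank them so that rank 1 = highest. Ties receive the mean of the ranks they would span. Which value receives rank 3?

Sorted (descending): 7.2, 6.1, 4.9, 4.8, 4.8, 4.7, 4.7
The 2 values of 4.8 occupy positions 4–5 → average rank (4+5)/2 = 4.5.
The 2 values of 4.7 occupy positions 6–7 → average rank (6+7)/2 = 6.5.
Rank 3 → value 4.9.

4.9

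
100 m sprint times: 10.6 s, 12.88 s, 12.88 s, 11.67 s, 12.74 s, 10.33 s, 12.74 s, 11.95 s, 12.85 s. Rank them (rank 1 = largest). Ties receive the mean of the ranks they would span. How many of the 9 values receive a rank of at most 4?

Sorted (descending): 12.88, 12.88, 12.85, 12.74, 12.74, 11.95, 11.67, 10.6, 10.33
The 2 values of 12.88 occupy positions 1–2 → average rank (1+2)/2 = 1.5.
The 2 values of 12.74 occupy positions 4–5 → average rank (4+5)/2 = 4.5.
Ranks ≤ 4: {1.5, 1.5, 3} → 3 values.

3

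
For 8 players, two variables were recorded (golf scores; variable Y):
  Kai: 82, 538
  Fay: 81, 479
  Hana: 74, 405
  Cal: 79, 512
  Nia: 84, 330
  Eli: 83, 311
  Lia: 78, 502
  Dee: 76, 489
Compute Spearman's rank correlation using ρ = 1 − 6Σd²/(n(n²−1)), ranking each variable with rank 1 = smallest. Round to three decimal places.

Ranks of variable 1: 6, 5, 1, 4, 8, 7, 3, 2
Ranks of variable 2: 8, 4, 3, 7, 2, 1, 6, 5
d = r₁ − r₂: -2, 1, -2, -3, 6, 6, -3, -3
d²: 4, 1, 4, 9, 36, 36, 9, 9; Σd² = 108
ρ = 1 − 6·108/(8·63) = 1 − 648/504 = -0.286

-0.286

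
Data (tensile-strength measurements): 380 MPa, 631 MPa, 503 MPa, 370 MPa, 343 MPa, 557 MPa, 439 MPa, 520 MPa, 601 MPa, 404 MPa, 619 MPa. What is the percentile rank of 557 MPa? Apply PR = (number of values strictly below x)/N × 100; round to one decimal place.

63.6

N = 11.
Strictly below 557: 7. Equal to 557: 1.
PR = 7/11 × 100 = 63.6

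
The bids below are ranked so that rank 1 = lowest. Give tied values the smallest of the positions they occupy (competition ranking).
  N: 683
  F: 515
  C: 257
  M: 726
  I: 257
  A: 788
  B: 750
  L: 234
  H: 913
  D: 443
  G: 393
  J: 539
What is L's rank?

1

Sorted (ascending): 234, 257, 257, 393, 443, 515, 539, 683, 726, 750, 788, 913
The 2 values of 257 occupy positions 2–3 → each gets rank 2.
L has value 234 → rank 1.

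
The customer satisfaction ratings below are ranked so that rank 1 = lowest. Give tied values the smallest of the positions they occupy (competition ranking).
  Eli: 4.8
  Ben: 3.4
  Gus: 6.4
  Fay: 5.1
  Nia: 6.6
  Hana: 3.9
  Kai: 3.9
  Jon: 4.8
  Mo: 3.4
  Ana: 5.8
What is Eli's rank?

Sorted (ascending): 3.4, 3.4, 3.9, 3.9, 4.8, 4.8, 5.1, 5.8, 6.4, 6.6
The 2 values of 3.4 occupy positions 1–2 → each gets rank 1.
The 2 values of 3.9 occupy positions 3–4 → each gets rank 3.
The 2 values of 4.8 occupy positions 5–6 → each gets rank 5.
Eli has value 4.8 → rank 5.

5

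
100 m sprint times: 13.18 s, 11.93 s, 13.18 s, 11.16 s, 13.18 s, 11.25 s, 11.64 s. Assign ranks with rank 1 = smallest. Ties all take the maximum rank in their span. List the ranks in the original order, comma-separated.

7, 4, 7, 1, 7, 2, 3

Sorted (ascending): 11.16, 11.25, 11.64, 11.93, 13.18, 13.18, 13.18
The 3 values of 13.18 occupy positions 5–7 → each gets rank 7.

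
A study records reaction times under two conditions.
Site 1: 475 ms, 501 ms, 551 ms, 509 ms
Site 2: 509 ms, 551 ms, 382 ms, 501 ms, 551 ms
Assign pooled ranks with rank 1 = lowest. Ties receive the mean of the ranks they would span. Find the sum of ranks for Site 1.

Sorted (ascending): 382, 475, 501, 501, 509, 509, 551, 551, 551
The 2 values of 501 occupy positions 3–4 → average rank (3+4)/2 = 3.5.
The 2 values of 509 occupy positions 5–6 → average rank (5+6)/2 = 5.5.
The 3 values of 551 occupy positions 7–9 → average rank 8.
Site 1 values → pooled ranks: 475→2, 501→3.5, 551→8, 509→5.5
Rank sum = 2 + 3.5 + 8 + 5.5 = 19

19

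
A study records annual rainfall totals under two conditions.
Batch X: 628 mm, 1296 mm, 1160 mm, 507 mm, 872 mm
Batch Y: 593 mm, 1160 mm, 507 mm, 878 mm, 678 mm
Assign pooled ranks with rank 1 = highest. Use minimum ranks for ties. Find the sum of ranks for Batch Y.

29

Sorted (descending): 1296, 1160, 1160, 878, 872, 678, 628, 593, 507, 507
The 2 values of 1160 occupy positions 2–3 → each gets rank 2.
The 2 values of 507 occupy positions 9–10 → each gets rank 9.
Batch Y values → pooled ranks: 593→8, 1160→2, 507→9, 878→4, 678→6
Rank sum = 8 + 2 + 9 + 4 + 6 = 29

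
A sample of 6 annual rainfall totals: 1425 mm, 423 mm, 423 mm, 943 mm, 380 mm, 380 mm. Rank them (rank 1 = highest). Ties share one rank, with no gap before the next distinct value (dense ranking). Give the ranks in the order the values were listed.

1, 3, 3, 2, 4, 4

Sorted (descending): 1425, 943, 423, 423, 380, 380
The 2 values of 423 share dense rank 3.
The 2 values of 380 share dense rank 4.
Remaining distinct values take the next consecutive integers.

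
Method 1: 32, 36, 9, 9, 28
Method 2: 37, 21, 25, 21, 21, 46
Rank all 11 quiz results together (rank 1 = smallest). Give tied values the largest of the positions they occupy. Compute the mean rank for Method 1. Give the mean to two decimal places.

Sorted (ascending): 9, 9, 21, 21, 21, 25, 28, 32, 36, 37, 46
The 2 values of 9 occupy positions 1–2 → each gets rank 2.
The 3 values of 21 occupy positions 3–5 → each gets rank 5.
Method 1 values → pooled ranks: 32→8, 36→9, 9→2, 9→2, 28→7
Mean rank = (8 + 9 + 2 + 2 + 7) / 5 = 5.60

5.60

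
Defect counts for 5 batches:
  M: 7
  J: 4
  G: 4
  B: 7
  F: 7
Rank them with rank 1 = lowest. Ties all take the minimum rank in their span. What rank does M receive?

3

Sorted (ascending): 4, 4, 7, 7, 7
The 2 values of 4 occupy positions 1–2 → each gets rank 1.
The 3 values of 7 occupy positions 3–5 → each gets rank 3.
M has value 7 → rank 3.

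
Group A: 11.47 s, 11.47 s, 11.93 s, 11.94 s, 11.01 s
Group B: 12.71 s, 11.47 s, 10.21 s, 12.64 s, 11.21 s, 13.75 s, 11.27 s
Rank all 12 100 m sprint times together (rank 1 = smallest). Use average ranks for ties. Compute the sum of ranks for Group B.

47

Sorted (ascending): 10.21, 11.01, 11.21, 11.27, 11.47, 11.47, 11.47, 11.93, 11.94, 12.64, 12.71, 13.75
The 3 values of 11.47 occupy positions 5–7 → average rank 6.
Group B values → pooled ranks: 12.71→11, 11.47→6, 10.21→1, 12.64→10, 11.21→3, 13.75→12, 11.27→4
Rank sum = 11 + 6 + 1 + 10 + 3 + 12 + 4 = 47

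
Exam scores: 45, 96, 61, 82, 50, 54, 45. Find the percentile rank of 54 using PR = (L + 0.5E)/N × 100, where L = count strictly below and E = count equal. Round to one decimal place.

N = 7.
Strictly below 54: 3. Equal to 54: 1.
PR = (3 + 0.5·1)/7 × 100 = 50.0

50.0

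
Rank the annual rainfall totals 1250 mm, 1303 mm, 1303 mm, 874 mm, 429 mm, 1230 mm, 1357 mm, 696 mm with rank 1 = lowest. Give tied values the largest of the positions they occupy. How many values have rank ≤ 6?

Sorted (ascending): 429, 696, 874, 1230, 1250, 1303, 1303, 1357
The 2 values of 1303 occupy positions 6–7 → each gets rank 7.
Ranks ≤ 6: {1, 2, 3, 4, 5} → 5 values.

5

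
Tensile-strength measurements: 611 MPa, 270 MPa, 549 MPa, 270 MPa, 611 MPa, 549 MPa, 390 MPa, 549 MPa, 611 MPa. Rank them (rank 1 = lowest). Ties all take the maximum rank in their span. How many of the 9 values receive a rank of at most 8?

6

Sorted (ascending): 270, 270, 390, 549, 549, 549, 611, 611, 611
The 2 values of 270 occupy positions 1–2 → each gets rank 2.
The 3 values of 549 occupy positions 4–6 → each gets rank 6.
The 3 values of 611 occupy positions 7–9 → each gets rank 9.
Ranks ≤ 8: {2, 2, 3, 6, 6, 6} → 6 values.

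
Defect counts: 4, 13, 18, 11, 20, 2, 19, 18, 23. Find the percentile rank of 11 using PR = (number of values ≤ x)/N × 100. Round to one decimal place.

33.3

N = 9.
Strictly below 11: 2. Equal to 11: 1.
PR = 3/9 × 100 = 33.3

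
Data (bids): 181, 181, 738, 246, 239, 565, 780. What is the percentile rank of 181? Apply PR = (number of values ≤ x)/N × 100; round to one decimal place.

N = 7.
Strictly below 181: 0. Equal to 181: 2.
PR = 2/7 × 100 = 28.6

28.6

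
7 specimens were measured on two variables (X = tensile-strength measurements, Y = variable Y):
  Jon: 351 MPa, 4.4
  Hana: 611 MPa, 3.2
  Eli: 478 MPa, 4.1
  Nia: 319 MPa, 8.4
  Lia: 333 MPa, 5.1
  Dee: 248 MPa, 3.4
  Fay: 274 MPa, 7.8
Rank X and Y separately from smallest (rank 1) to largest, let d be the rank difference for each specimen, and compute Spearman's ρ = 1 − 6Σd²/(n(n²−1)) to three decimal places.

Ranks of variable 1: 5, 7, 6, 3, 4, 1, 2
Ranks of variable 2: 4, 1, 3, 7, 5, 2, 6
d = r₁ − r₂: 1, 6, 3, -4, -1, -1, -4
d²: 1, 36, 9, 16, 1, 1, 16; Σd² = 80
ρ = 1 − 6·80/(7·48) = 1 − 480/336 = -0.429

-0.429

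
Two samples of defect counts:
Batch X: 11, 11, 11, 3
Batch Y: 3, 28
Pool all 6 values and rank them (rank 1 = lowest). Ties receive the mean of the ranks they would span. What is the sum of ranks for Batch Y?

7.5

Sorted (ascending): 3, 3, 11, 11, 11, 28
The 2 values of 3 occupy positions 1–2 → average rank (1+2)/2 = 1.5.
The 3 values of 11 occupy positions 3–5 → average rank 4.
Batch Y values → pooled ranks: 3→1.5, 28→6
Rank sum = 1.5 + 6 = 7.5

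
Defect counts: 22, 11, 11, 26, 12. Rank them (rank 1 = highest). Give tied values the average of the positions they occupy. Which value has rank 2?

Sorted (descending): 26, 22, 12, 11, 11
The 2 values of 11 occupy positions 4–5 → average rank (4+5)/2 = 4.5.
Rank 2 → value 22.

22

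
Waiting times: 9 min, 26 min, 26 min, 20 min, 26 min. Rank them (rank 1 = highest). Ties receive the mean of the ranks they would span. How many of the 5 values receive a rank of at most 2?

Sorted (descending): 26, 26, 26, 20, 9
The 3 values of 26 occupy positions 1–3 → average rank 2.
Ranks ≤ 2: {2, 2, 2} → 3 values.

3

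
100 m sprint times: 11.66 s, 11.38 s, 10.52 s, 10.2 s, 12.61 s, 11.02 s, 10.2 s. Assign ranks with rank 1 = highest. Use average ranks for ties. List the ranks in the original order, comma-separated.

2, 3, 5, 6.5, 1, 4, 6.5

Sorted (descending): 12.61, 11.66, 11.38, 11.02, 10.52, 10.2, 10.2
The 2 values of 10.2 occupy positions 6–7 → average rank (6+7)/2 = 6.5.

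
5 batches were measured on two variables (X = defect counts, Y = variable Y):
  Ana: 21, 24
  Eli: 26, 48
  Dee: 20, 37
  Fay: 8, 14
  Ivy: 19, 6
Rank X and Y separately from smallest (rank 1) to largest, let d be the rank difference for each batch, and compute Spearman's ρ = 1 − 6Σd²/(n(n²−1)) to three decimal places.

0.800

Ranks of variable 1: 4, 5, 3, 1, 2
Ranks of variable 2: 3, 5, 4, 2, 1
d = r₁ − r₂: 1, 0, -1, -1, 1
d²: 1, 0, 1, 1, 1; Σd² = 4
ρ = 1 − 6·4/(5·24) = 1 − 24/120 = 0.800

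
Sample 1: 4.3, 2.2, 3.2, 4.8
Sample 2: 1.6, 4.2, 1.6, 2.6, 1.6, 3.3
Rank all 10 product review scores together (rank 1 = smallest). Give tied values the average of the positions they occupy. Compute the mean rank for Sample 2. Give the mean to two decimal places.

Sorted (ascending): 1.6, 1.6, 1.6, 2.2, 2.6, 3.2, 3.3, 4.2, 4.3, 4.8
The 3 values of 1.6 occupy positions 1–3 → average rank 2.
Sample 2 values → pooled ranks: 1.6→2, 4.2→8, 1.6→2, 2.6→5, 1.6→2, 3.3→7
Mean rank = (2 + 8 + 2 + 5 + 2 + 7) / 6 = 4.33

4.33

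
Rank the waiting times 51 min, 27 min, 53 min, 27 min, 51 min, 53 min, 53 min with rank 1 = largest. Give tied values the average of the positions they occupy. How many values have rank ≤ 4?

Sorted (descending): 53, 53, 53, 51, 51, 27, 27
The 3 values of 53 occupy positions 1–3 → average rank 2.
The 2 values of 51 occupy positions 4–5 → average rank (4+5)/2 = 4.5.
The 2 values of 27 occupy positions 6–7 → average rank (6+7)/2 = 6.5.
Ranks ≤ 4: {2, 2, 2} → 3 values.

3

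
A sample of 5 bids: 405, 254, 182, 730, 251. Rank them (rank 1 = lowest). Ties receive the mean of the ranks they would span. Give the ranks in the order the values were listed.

Sorted (ascending): 182, 251, 254, 405, 730
No ties — each value takes its position as its rank.

4, 3, 1, 5, 2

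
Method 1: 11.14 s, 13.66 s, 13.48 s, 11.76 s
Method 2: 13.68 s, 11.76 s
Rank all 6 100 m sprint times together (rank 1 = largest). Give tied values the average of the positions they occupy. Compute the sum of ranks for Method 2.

5.5

Sorted (descending): 13.68, 13.66, 13.48, 11.76, 11.76, 11.14
The 2 values of 11.76 occupy positions 4–5 → average rank (4+5)/2 = 4.5.
Method 2 values → pooled ranks: 13.68→1, 11.76→4.5
Rank sum = 1 + 4.5 = 5.5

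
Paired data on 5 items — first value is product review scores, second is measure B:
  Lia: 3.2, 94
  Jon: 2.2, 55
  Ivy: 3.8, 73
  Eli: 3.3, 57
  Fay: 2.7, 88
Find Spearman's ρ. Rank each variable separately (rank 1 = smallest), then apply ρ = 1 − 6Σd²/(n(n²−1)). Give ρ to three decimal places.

Ranks of variable 1: 3, 1, 5, 4, 2
Ranks of variable 2: 5, 1, 3, 2, 4
d = r₁ − r₂: -2, 0, 2, 2, -2
d²: 4, 0, 4, 4, 4; Σd² = 16
ρ = 1 − 6·16/(5·24) = 1 − 96/120 = 0.200

0.200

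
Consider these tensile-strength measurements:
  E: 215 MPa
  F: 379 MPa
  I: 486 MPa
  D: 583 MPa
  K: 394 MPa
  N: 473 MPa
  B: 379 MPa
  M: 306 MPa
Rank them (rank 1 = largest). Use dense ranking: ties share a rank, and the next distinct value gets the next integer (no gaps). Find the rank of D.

Sorted (descending): 583, 486, 473, 394, 379, 379, 306, 215
The 2 values of 379 share dense rank 5.
Remaining distinct values take the next consecutive integers.
D has value 583 MPa → rank 1.

1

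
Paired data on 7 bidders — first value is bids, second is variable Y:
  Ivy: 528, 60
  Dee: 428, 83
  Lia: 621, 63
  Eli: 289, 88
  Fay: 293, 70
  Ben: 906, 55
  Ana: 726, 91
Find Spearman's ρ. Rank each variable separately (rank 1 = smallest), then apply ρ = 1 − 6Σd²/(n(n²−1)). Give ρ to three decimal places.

Ranks of variable 1: 4, 3, 5, 1, 2, 7, 6
Ranks of variable 2: 2, 5, 3, 6, 4, 1, 7
d = r₁ − r₂: 2, -2, 2, -5, -2, 6, -1
d²: 4, 4, 4, 25, 4, 36, 1; Σd² = 78
ρ = 1 − 6·78/(7·48) = 1 − 468/336 = -0.393

-0.393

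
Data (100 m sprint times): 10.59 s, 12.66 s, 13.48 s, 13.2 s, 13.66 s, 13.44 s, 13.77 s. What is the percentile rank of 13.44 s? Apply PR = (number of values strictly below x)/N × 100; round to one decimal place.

N = 7.
Strictly below 13.44: 3. Equal to 13.44: 1.
PR = 3/7 × 100 = 42.9

42.9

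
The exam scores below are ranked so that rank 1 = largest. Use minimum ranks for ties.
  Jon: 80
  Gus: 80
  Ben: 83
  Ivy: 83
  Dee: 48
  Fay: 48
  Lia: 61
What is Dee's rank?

6

Sorted (descending): 83, 83, 80, 80, 61, 48, 48
The 2 values of 83 occupy positions 1–2 → each gets rank 1.
The 2 values of 80 occupy positions 3–4 → each gets rank 3.
The 2 values of 48 occupy positions 6–7 → each gets rank 6.
Dee has value 48 → rank 6.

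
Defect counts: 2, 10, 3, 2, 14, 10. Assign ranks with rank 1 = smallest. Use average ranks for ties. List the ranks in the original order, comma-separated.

1.5, 4.5, 3, 1.5, 6, 4.5

Sorted (ascending): 2, 2, 3, 10, 10, 14
The 2 values of 2 occupy positions 1–2 → average rank (1+2)/2 = 1.5.
The 2 values of 10 occupy positions 4–5 → average rank (4+5)/2 = 4.5.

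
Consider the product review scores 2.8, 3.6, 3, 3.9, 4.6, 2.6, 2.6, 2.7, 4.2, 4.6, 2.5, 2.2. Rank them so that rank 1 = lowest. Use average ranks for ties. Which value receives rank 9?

3.9

Sorted (ascending): 2.2, 2.5, 2.6, 2.6, 2.7, 2.8, 3, 3.6, 3.9, 4.2, 4.6, 4.6
The 2 values of 2.6 occupy positions 3–4 → average rank (3+4)/2 = 3.5.
The 2 values of 4.6 occupy positions 11–12 → average rank (11+12)/2 = 11.5.
Rank 9 → value 3.9.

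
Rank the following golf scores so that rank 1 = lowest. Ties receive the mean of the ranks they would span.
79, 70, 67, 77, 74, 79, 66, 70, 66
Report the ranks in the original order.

8.5, 4.5, 3, 7, 6, 8.5, 1.5, 4.5, 1.5

Sorted (ascending): 66, 66, 67, 70, 70, 74, 77, 79, 79
The 2 values of 66 occupy positions 1–2 → average rank (1+2)/2 = 1.5.
The 2 values of 70 occupy positions 4–5 → average rank (4+5)/2 = 4.5.
The 2 values of 79 occupy positions 8–9 → average rank (8+9)/2 = 8.5.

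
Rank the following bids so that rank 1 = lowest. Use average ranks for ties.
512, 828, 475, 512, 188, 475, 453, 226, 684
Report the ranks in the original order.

6.5, 9, 4.5, 6.5, 1, 4.5, 3, 2, 8

Sorted (ascending): 188, 226, 453, 475, 475, 512, 512, 684, 828
The 2 values of 475 occupy positions 4–5 → average rank (4+5)/2 = 4.5.
The 2 values of 512 occupy positions 6–7 → average rank (6+7)/2 = 6.5.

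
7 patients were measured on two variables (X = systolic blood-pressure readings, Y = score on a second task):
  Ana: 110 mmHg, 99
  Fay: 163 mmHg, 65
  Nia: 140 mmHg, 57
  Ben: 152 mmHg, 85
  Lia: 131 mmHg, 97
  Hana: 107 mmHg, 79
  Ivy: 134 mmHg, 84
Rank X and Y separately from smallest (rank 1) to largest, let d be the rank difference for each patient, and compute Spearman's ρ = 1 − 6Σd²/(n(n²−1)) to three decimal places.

-0.429

Ranks of variable 1: 2, 7, 5, 6, 3, 1, 4
Ranks of variable 2: 7, 2, 1, 5, 6, 3, 4
d = r₁ − r₂: -5, 5, 4, 1, -3, -2, 0
d²: 25, 25, 16, 1, 9, 4, 0; Σd² = 80
ρ = 1 − 6·80/(7·48) = 1 − 480/336 = -0.429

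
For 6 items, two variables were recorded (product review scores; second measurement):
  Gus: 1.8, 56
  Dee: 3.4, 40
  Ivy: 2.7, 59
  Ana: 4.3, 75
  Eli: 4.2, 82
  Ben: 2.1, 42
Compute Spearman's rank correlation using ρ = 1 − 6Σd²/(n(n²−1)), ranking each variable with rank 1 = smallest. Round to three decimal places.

0.543

Ranks of variable 1: 1, 4, 3, 6, 5, 2
Ranks of variable 2: 3, 1, 4, 5, 6, 2
d = r₁ − r₂: -2, 3, -1, 1, -1, 0
d²: 4, 9, 1, 1, 1, 0; Σd² = 16
ρ = 1 − 6·16/(6·35) = 1 − 96/210 = 0.543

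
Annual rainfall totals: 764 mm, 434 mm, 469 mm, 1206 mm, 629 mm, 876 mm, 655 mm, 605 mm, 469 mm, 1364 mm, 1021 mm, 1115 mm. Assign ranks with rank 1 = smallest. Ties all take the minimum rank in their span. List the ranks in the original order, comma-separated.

7, 1, 2, 11, 5, 8, 6, 4, 2, 12, 9, 10

Sorted (ascending): 434, 469, 469, 605, 629, 655, 764, 876, 1021, 1115, 1206, 1364
The 2 values of 469 occupy positions 2–3 → each gets rank 2.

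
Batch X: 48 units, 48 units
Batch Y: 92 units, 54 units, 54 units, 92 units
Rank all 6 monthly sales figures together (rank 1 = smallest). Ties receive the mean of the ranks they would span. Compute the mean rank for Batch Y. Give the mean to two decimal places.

4.50

Sorted (ascending): 48, 48, 54, 54, 92, 92
The 2 values of 48 occupy positions 1–2 → average rank (1+2)/2 = 1.5.
The 2 values of 54 occupy positions 3–4 → average rank (3+4)/2 = 3.5.
The 2 values of 92 occupy positions 5–6 → average rank (5+6)/2 = 5.5.
Batch Y values → pooled ranks: 92→5.5, 54→3.5, 54→3.5, 92→5.5
Mean rank = (5.5 + 3.5 + 3.5 + 5.5) / 4 = 4.50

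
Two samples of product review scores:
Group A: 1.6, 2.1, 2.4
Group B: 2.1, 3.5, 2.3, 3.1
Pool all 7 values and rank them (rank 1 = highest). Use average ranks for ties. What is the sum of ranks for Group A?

15.5

Sorted (descending): 3.5, 3.1, 2.4, 2.3, 2.1, 2.1, 1.6
The 2 values of 2.1 occupy positions 5–6 → average rank (5+6)/2 = 5.5.
Group A values → pooled ranks: 1.6→7, 2.1→5.5, 2.4→3
Rank sum = 7 + 5.5 + 3 = 15.5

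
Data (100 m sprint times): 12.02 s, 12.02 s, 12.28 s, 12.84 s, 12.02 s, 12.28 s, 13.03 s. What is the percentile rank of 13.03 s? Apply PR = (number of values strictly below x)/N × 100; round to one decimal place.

N = 7.
Strictly below 13.03: 6. Equal to 13.03: 1.
PR = 6/7 × 100 = 85.7

85.7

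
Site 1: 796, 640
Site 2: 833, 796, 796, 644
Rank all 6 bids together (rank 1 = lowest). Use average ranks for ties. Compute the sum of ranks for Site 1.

5

Sorted (ascending): 640, 644, 796, 796, 796, 833
The 3 values of 796 occupy positions 3–5 → average rank 4.
Site 1 values → pooled ranks: 796→4, 640→1
Rank sum = 4 + 1 = 5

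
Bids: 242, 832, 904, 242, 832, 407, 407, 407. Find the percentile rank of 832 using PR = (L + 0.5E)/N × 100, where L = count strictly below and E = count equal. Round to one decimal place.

75.0

N = 8.
Strictly below 832: 5. Equal to 832: 2.
PR = (5 + 0.5·2)/8 × 100 = 75.0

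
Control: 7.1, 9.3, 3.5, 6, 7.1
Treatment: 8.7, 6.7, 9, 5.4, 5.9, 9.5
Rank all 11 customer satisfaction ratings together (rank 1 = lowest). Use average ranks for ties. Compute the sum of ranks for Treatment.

Sorted (ascending): 3.5, 5.4, 5.9, 6, 6.7, 7.1, 7.1, 8.7, 9, 9.3, 9.5
The 2 values of 7.1 occupy positions 6–7 → average rank (6+7)/2 = 6.5.
Treatment values → pooled ranks: 8.7→8, 6.7→5, 9→9, 5.4→2, 5.9→3, 9.5→11
Rank sum = 8 + 5 + 9 + 2 + 3 + 11 = 38

38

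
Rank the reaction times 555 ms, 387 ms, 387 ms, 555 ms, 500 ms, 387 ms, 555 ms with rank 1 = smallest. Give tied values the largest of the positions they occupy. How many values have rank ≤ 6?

Sorted (ascending): 387, 387, 387, 500, 555, 555, 555
The 3 values of 387 occupy positions 1–3 → each gets rank 3.
The 3 values of 555 occupy positions 5–7 → each gets rank 7.
Ranks ≤ 6: {3, 3, 3, 4} → 4 values.

4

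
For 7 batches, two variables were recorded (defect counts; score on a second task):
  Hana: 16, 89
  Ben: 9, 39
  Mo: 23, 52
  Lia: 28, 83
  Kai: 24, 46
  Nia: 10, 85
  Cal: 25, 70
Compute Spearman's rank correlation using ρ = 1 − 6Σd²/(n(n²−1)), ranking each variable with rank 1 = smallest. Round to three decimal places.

Ranks of variable 1: 3, 1, 4, 7, 5, 2, 6
Ranks of variable 2: 7, 1, 3, 5, 2, 6, 4
d = r₁ − r₂: -4, 0, 1, 2, 3, -4, 2
d²: 16, 0, 1, 4, 9, 16, 4; Σd² = 50
ρ = 1 − 6·50/(7·48) = 1 − 300/336 = 0.107

0.107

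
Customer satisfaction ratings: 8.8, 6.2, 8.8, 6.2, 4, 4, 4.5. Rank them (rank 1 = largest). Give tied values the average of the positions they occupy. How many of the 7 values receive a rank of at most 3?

2

Sorted (descending): 8.8, 8.8, 6.2, 6.2, 4.5, 4, 4
The 2 values of 8.8 occupy positions 1–2 → average rank (1+2)/2 = 1.5.
The 2 values of 6.2 occupy positions 3–4 → average rank (3+4)/2 = 3.5.
The 2 values of 4 occupy positions 6–7 → average rank (6+7)/2 = 6.5.
Ranks ≤ 3: {1.5, 1.5} → 2 values.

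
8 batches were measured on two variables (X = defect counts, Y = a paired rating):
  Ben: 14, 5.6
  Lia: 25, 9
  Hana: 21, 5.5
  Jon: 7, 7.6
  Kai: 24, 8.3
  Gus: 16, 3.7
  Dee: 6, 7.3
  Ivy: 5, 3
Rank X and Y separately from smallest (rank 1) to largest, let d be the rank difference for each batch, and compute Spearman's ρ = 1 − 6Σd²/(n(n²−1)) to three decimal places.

0.571

Ranks of variable 1: 4, 8, 6, 3, 7, 5, 2, 1
Ranks of variable 2: 4, 8, 3, 6, 7, 2, 5, 1
d = r₁ − r₂: 0, 0, 3, -3, 0, 3, -3, 0
d²: 0, 0, 9, 9, 0, 9, 9, 0; Σd² = 36
ρ = 1 − 6·36/(8·63) = 1 − 216/504 = 0.571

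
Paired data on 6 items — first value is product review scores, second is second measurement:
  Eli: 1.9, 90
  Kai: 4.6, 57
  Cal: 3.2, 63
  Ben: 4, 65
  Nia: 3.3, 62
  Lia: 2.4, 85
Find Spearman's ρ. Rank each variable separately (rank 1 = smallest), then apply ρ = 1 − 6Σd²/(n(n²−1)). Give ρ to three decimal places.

Ranks of variable 1: 1, 6, 3, 5, 4, 2
Ranks of variable 2: 6, 1, 3, 4, 2, 5
d = r₁ − r₂: -5, 5, 0, 1, 2, -3
d²: 25, 25, 0, 1, 4, 9; Σd² = 64
ρ = 1 − 6·64/(6·35) = 1 − 384/210 = -0.829

-0.829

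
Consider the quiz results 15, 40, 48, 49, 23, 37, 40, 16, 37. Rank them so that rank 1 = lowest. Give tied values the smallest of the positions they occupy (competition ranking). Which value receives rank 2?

Sorted (ascending): 15, 16, 23, 37, 37, 40, 40, 48, 49
The 2 values of 37 occupy positions 4–5 → each gets rank 4.
The 2 values of 40 occupy positions 6–7 → each gets rank 6.
Rank 2 → value 16.

16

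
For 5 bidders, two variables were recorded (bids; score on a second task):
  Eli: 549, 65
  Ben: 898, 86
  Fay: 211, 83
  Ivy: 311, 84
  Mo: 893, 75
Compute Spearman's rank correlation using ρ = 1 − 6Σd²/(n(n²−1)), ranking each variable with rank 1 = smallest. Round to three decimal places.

0.200

Ranks of variable 1: 3, 5, 1, 2, 4
Ranks of variable 2: 1, 5, 3, 4, 2
d = r₁ − r₂: 2, 0, -2, -2, 2
d²: 4, 0, 4, 4, 4; Σd² = 16
ρ = 1 − 6·16/(5·24) = 1 − 96/120 = 0.200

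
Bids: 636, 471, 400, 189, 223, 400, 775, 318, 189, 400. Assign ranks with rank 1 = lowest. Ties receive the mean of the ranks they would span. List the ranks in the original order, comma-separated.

9, 8, 6, 1.5, 3, 6, 10, 4, 1.5, 6

Sorted (ascending): 189, 189, 223, 318, 400, 400, 400, 471, 636, 775
The 2 values of 189 occupy positions 1–2 → average rank (1+2)/2 = 1.5.
The 3 values of 400 occupy positions 5–7 → average rank 6.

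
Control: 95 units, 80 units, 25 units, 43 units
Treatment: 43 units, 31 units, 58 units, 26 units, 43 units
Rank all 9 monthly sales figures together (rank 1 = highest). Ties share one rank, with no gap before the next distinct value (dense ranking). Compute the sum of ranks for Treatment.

Sorted (descending): 95, 80, 58, 43, 43, 43, 31, 26, 25
The 3 values of 43 share dense rank 4.
Remaining distinct values take the next consecutive integers.
Treatment values → pooled ranks: 43→4, 31→5, 58→3, 26→6, 43→4
Rank sum = 4 + 5 + 3 + 6 + 4 = 22

22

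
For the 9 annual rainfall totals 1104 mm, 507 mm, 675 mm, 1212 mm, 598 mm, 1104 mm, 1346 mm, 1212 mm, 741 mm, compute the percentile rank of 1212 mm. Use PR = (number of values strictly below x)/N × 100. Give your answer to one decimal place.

N = 9.
Strictly below 1212: 6. Equal to 1212: 2.
PR = 6/9 × 100 = 66.7

66.7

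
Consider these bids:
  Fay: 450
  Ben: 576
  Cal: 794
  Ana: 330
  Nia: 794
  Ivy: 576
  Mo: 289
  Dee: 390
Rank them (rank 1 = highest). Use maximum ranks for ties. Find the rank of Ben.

Sorted (descending): 794, 794, 576, 576, 450, 390, 330, 289
The 2 values of 794 occupy positions 1–2 → each gets rank 2.
The 2 values of 576 occupy positions 3–4 → each gets rank 4.
Ben has value 576 → rank 4.

4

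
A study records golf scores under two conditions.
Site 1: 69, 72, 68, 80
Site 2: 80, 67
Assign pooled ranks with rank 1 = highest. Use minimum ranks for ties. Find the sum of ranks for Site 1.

Sorted (descending): 80, 80, 72, 69, 68, 67
The 2 values of 80 occupy positions 1–2 → each gets rank 1.
Site 1 values → pooled ranks: 69→4, 72→3, 68→5, 80→1
Rank sum = 4 + 3 + 5 + 1 = 13

13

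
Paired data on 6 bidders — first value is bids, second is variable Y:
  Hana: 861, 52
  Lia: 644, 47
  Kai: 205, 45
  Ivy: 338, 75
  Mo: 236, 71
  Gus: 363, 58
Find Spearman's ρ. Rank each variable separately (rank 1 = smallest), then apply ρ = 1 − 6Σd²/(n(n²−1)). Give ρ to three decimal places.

-0.029

Ranks of variable 1: 6, 5, 1, 3, 2, 4
Ranks of variable 2: 3, 2, 1, 6, 5, 4
d = r₁ − r₂: 3, 3, 0, -3, -3, 0
d²: 9, 9, 0, 9, 9, 0; Σd² = 36
ρ = 1 − 6·36/(6·35) = 1 − 216/210 = -0.029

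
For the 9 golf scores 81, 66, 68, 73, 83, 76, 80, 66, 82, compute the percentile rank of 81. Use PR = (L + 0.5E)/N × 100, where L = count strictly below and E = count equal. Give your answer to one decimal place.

N = 9.
Strictly below 81: 6. Equal to 81: 1.
PR = (6 + 0.5·1)/9 × 100 = 72.2

72.2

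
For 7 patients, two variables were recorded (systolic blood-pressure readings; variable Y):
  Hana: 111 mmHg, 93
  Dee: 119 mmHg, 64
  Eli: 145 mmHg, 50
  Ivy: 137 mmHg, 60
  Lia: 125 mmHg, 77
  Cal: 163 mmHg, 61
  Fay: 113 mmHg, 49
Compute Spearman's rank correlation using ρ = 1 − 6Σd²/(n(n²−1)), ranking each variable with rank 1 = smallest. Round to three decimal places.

Ranks of variable 1: 1, 3, 6, 5, 4, 7, 2
Ranks of variable 2: 7, 5, 2, 3, 6, 4, 1
d = r₁ − r₂: -6, -2, 4, 2, -2, 3, 1
d²: 36, 4, 16, 4, 4, 9, 1; Σd² = 74
ρ = 1 − 6·74/(7·48) = 1 − 444/336 = -0.321

-0.321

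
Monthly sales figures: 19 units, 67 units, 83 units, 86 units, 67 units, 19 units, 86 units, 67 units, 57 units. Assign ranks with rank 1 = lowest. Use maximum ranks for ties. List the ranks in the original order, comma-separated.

2, 6, 7, 9, 6, 2, 9, 6, 3

Sorted (ascending): 19, 19, 57, 67, 67, 67, 83, 86, 86
The 2 values of 19 occupy positions 1–2 → each gets rank 2.
The 3 values of 67 occupy positions 4–6 → each gets rank 6.
The 2 values of 86 occupy positions 8–9 → each gets rank 9.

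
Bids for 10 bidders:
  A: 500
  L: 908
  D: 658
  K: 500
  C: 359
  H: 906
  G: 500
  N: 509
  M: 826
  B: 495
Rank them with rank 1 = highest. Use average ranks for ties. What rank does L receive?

1

Sorted (descending): 908, 906, 826, 658, 509, 500, 500, 500, 495, 359
The 3 values of 500 occupy positions 6–8 → average rank 7.
L has value 908 → rank 1.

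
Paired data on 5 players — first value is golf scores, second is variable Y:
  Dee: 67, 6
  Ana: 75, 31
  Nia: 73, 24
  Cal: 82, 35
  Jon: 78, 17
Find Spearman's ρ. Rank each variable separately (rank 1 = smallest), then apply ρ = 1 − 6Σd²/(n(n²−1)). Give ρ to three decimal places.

0.700

Ranks of variable 1: 1, 3, 2, 5, 4
Ranks of variable 2: 1, 4, 3, 5, 2
d = r₁ − r₂: 0, -1, -1, 0, 2
d²: 0, 1, 1, 0, 4; Σd² = 6
ρ = 1 − 6·6/(5·24) = 1 − 36/120 = 0.700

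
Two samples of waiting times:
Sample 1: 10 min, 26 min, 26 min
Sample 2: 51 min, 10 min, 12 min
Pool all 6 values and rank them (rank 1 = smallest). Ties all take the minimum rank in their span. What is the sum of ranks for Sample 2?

10

Sorted (ascending): 10, 10, 12, 26, 26, 51
The 2 values of 10 occupy positions 1–2 → each gets rank 1.
The 2 values of 26 occupy positions 4–5 → each gets rank 4.
Sample 2 values → pooled ranks: 51→6, 10→1, 12→3
Rank sum = 6 + 1 + 3 = 10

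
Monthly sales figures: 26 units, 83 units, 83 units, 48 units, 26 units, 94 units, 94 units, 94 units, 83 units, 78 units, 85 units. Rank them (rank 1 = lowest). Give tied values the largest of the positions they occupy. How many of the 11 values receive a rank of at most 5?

4

Sorted (ascending): 26, 26, 48, 78, 83, 83, 83, 85, 94, 94, 94
The 2 values of 26 occupy positions 1–2 → each gets rank 2.
The 3 values of 83 occupy positions 5–7 → each gets rank 7.
The 3 values of 94 occupy positions 9–11 → each gets rank 11.
Ranks ≤ 5: {2, 2, 3, 4} → 4 values.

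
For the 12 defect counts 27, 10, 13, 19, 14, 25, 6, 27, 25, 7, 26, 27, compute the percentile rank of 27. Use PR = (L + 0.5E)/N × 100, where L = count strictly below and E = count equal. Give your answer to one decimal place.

N = 12.
Strictly below 27: 9. Equal to 27: 3.
PR = (9 + 0.5·3)/12 × 100 = 87.5

87.5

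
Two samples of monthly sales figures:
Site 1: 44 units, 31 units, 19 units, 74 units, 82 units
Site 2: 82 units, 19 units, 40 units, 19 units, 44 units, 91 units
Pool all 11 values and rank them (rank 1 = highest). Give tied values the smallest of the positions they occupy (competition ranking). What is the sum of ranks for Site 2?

Sorted (descending): 91, 82, 82, 74, 44, 44, 40, 31, 19, 19, 19
The 2 values of 82 occupy positions 2–3 → each gets rank 2.
The 2 values of 44 occupy positions 5–6 → each gets rank 5.
The 3 values of 19 occupy positions 9–11 → each gets rank 9.
Site 2 values → pooled ranks: 82→2, 19→9, 40→7, 19→9, 44→5, 91→1
Rank sum = 2 + 9 + 7 + 9 + 5 + 1 = 33

33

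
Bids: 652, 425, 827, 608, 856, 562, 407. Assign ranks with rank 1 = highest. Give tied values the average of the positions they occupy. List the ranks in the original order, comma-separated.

3, 6, 2, 4, 1, 5, 7

Sorted (descending): 856, 827, 652, 608, 562, 425, 407
No ties — each value takes its position as its rank.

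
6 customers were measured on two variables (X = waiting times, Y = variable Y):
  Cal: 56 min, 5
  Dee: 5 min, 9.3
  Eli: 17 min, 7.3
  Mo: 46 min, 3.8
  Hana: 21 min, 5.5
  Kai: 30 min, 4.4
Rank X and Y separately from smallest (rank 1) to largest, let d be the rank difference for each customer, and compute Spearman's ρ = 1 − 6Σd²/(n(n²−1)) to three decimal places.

Ranks of variable 1: 6, 1, 2, 5, 3, 4
Ranks of variable 2: 3, 6, 5, 1, 4, 2
d = r₁ − r₂: 3, -5, -3, 4, -1, 2
d²: 9, 25, 9, 16, 1, 4; Σd² = 64
ρ = 1 − 6·64/(6·35) = 1 − 384/210 = -0.829

-0.829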